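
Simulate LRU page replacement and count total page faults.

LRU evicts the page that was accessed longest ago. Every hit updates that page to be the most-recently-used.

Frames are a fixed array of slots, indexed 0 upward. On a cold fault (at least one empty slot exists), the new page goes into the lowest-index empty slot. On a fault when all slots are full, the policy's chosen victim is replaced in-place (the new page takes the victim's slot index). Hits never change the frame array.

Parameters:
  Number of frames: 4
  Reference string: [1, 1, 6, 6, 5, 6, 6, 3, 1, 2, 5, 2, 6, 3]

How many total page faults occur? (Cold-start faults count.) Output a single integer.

Answer: 8

Derivation:
Step 0: ref 1 → FAULT, frames=[1,-,-,-]
Step 1: ref 1 → HIT, frames=[1,-,-,-]
Step 2: ref 6 → FAULT, frames=[1,6,-,-]
Step 3: ref 6 → HIT, frames=[1,6,-,-]
Step 4: ref 5 → FAULT, frames=[1,6,5,-]
Step 5: ref 6 → HIT, frames=[1,6,5,-]
Step 6: ref 6 → HIT, frames=[1,6,5,-]
Step 7: ref 3 → FAULT, frames=[1,6,5,3]
Step 8: ref 1 → HIT, frames=[1,6,5,3]
Step 9: ref 2 → FAULT (evict 5), frames=[1,6,2,3]
Step 10: ref 5 → FAULT (evict 6), frames=[1,5,2,3]
Step 11: ref 2 → HIT, frames=[1,5,2,3]
Step 12: ref 6 → FAULT (evict 3), frames=[1,5,2,6]
Step 13: ref 3 → FAULT (evict 1), frames=[3,5,2,6]
Total faults: 8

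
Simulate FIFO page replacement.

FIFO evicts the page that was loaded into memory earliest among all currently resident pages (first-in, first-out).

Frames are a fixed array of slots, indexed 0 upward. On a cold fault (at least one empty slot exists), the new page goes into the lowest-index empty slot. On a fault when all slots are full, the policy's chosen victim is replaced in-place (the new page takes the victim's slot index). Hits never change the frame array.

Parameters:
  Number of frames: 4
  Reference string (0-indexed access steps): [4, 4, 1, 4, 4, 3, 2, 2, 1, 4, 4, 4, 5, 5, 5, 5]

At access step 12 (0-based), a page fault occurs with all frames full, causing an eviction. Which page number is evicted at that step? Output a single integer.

Answer: 4

Derivation:
Step 0: ref 4 -> FAULT, frames=[4,-,-,-]
Step 1: ref 4 -> HIT, frames=[4,-,-,-]
Step 2: ref 1 -> FAULT, frames=[4,1,-,-]
Step 3: ref 4 -> HIT, frames=[4,1,-,-]
Step 4: ref 4 -> HIT, frames=[4,1,-,-]
Step 5: ref 3 -> FAULT, frames=[4,1,3,-]
Step 6: ref 2 -> FAULT, frames=[4,1,3,2]
Step 7: ref 2 -> HIT, frames=[4,1,3,2]
Step 8: ref 1 -> HIT, frames=[4,1,3,2]
Step 9: ref 4 -> HIT, frames=[4,1,3,2]
Step 10: ref 4 -> HIT, frames=[4,1,3,2]
Step 11: ref 4 -> HIT, frames=[4,1,3,2]
Step 12: ref 5 -> FAULT, evict 4, frames=[5,1,3,2]
At step 12: evicted page 4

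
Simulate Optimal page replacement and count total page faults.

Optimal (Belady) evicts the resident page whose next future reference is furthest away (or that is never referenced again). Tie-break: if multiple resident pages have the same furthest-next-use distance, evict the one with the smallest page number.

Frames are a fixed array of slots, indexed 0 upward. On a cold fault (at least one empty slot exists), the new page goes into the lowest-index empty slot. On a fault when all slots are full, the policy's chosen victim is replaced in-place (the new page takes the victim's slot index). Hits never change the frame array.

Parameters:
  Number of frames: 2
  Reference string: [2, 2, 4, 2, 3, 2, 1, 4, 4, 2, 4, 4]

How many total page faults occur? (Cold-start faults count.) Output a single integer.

Answer: 5

Derivation:
Step 0: ref 2 → FAULT, frames=[2,-]
Step 1: ref 2 → HIT, frames=[2,-]
Step 2: ref 4 → FAULT, frames=[2,4]
Step 3: ref 2 → HIT, frames=[2,4]
Step 4: ref 3 → FAULT (evict 4), frames=[2,3]
Step 5: ref 2 → HIT, frames=[2,3]
Step 6: ref 1 → FAULT (evict 3), frames=[2,1]
Step 7: ref 4 → FAULT (evict 1), frames=[2,4]
Step 8: ref 4 → HIT, frames=[2,4]
Step 9: ref 2 → HIT, frames=[2,4]
Step 10: ref 4 → HIT, frames=[2,4]
Step 11: ref 4 → HIT, frames=[2,4]
Total faults: 5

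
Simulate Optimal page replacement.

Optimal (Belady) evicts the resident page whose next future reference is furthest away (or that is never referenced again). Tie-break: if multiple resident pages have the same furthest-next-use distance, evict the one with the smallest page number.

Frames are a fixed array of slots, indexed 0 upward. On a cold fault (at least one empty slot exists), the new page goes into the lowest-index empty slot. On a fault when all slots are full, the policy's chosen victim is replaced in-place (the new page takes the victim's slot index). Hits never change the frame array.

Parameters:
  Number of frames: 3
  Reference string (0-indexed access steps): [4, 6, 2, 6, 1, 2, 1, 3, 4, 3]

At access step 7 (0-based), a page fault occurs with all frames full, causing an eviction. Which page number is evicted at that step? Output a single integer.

Answer: 1

Derivation:
Step 0: ref 4 -> FAULT, frames=[4,-,-]
Step 1: ref 6 -> FAULT, frames=[4,6,-]
Step 2: ref 2 -> FAULT, frames=[4,6,2]
Step 3: ref 6 -> HIT, frames=[4,6,2]
Step 4: ref 1 -> FAULT, evict 6, frames=[4,1,2]
Step 5: ref 2 -> HIT, frames=[4,1,2]
Step 6: ref 1 -> HIT, frames=[4,1,2]
Step 7: ref 3 -> FAULT, evict 1, frames=[4,3,2]
At step 7: evicted page 1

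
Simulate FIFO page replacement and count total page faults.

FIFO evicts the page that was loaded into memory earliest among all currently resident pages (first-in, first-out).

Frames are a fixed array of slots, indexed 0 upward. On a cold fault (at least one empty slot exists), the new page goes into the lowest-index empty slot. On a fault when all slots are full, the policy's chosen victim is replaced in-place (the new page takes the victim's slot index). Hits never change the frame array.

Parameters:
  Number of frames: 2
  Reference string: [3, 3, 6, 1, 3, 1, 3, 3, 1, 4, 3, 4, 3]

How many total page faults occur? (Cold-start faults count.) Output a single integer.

Step 0: ref 3 → FAULT, frames=[3,-]
Step 1: ref 3 → HIT, frames=[3,-]
Step 2: ref 6 → FAULT, frames=[3,6]
Step 3: ref 1 → FAULT (evict 3), frames=[1,6]
Step 4: ref 3 → FAULT (evict 6), frames=[1,3]
Step 5: ref 1 → HIT, frames=[1,3]
Step 6: ref 3 → HIT, frames=[1,3]
Step 7: ref 3 → HIT, frames=[1,3]
Step 8: ref 1 → HIT, frames=[1,3]
Step 9: ref 4 → FAULT (evict 1), frames=[4,3]
Step 10: ref 3 → HIT, frames=[4,3]
Step 11: ref 4 → HIT, frames=[4,3]
Step 12: ref 3 → HIT, frames=[4,3]
Total faults: 5

Answer: 5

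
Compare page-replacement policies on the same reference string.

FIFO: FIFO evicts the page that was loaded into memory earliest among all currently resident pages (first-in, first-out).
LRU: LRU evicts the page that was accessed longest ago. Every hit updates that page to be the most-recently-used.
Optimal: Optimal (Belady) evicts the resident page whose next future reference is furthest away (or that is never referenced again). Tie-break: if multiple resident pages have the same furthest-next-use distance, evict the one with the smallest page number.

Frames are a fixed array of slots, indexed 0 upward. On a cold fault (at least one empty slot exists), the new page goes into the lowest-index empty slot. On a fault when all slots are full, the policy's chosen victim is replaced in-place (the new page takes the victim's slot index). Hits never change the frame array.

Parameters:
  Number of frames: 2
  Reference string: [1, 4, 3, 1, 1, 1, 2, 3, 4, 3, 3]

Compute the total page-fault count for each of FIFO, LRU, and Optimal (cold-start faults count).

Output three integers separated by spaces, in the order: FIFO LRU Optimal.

--- FIFO ---
  step 0: ref 1 -> FAULT, frames=[1,-] (faults so far: 1)
  step 1: ref 4 -> FAULT, frames=[1,4] (faults so far: 2)
  step 2: ref 3 -> FAULT, evict 1, frames=[3,4] (faults so far: 3)
  step 3: ref 1 -> FAULT, evict 4, frames=[3,1] (faults so far: 4)
  step 4: ref 1 -> HIT, frames=[3,1] (faults so far: 4)
  step 5: ref 1 -> HIT, frames=[3,1] (faults so far: 4)
  step 6: ref 2 -> FAULT, evict 3, frames=[2,1] (faults so far: 5)
  step 7: ref 3 -> FAULT, evict 1, frames=[2,3] (faults so far: 6)
  step 8: ref 4 -> FAULT, evict 2, frames=[4,3] (faults so far: 7)
  step 9: ref 3 -> HIT, frames=[4,3] (faults so far: 7)
  step 10: ref 3 -> HIT, frames=[4,3] (faults so far: 7)
  FIFO total faults: 7
--- LRU ---
  step 0: ref 1 -> FAULT, frames=[1,-] (faults so far: 1)
  step 1: ref 4 -> FAULT, frames=[1,4] (faults so far: 2)
  step 2: ref 3 -> FAULT, evict 1, frames=[3,4] (faults so far: 3)
  step 3: ref 1 -> FAULT, evict 4, frames=[3,1] (faults so far: 4)
  step 4: ref 1 -> HIT, frames=[3,1] (faults so far: 4)
  step 5: ref 1 -> HIT, frames=[3,1] (faults so far: 4)
  step 6: ref 2 -> FAULT, evict 3, frames=[2,1] (faults so far: 5)
  step 7: ref 3 -> FAULT, evict 1, frames=[2,3] (faults so far: 6)
  step 8: ref 4 -> FAULT, evict 2, frames=[4,3] (faults so far: 7)
  step 9: ref 3 -> HIT, frames=[4,3] (faults so far: 7)
  step 10: ref 3 -> HIT, frames=[4,3] (faults so far: 7)
  LRU total faults: 7
--- Optimal ---
  step 0: ref 1 -> FAULT, frames=[1,-] (faults so far: 1)
  step 1: ref 4 -> FAULT, frames=[1,4] (faults so far: 2)
  step 2: ref 3 -> FAULT, evict 4, frames=[1,3] (faults so far: 3)
  step 3: ref 1 -> HIT, frames=[1,3] (faults so far: 3)
  step 4: ref 1 -> HIT, frames=[1,3] (faults so far: 3)
  step 5: ref 1 -> HIT, frames=[1,3] (faults so far: 3)
  step 6: ref 2 -> FAULT, evict 1, frames=[2,3] (faults so far: 4)
  step 7: ref 3 -> HIT, frames=[2,3] (faults so far: 4)
  step 8: ref 4 -> FAULT, evict 2, frames=[4,3] (faults so far: 5)
  step 9: ref 3 -> HIT, frames=[4,3] (faults so far: 5)
  step 10: ref 3 -> HIT, frames=[4,3] (faults so far: 5)
  Optimal total faults: 5

Answer: 7 7 5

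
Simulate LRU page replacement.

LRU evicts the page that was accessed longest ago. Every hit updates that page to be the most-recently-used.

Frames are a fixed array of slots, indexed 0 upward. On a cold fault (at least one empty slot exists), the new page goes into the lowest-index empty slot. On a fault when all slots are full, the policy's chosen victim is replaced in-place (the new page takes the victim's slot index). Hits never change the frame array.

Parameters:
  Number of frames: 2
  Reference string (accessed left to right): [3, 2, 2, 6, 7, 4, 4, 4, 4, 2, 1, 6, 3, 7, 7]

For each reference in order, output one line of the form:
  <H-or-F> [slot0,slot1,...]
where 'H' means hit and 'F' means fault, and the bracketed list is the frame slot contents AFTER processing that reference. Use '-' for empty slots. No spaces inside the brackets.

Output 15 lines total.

F [3,-]
F [3,2]
H [3,2]
F [6,2]
F [6,7]
F [4,7]
H [4,7]
H [4,7]
H [4,7]
F [4,2]
F [1,2]
F [1,6]
F [3,6]
F [3,7]
H [3,7]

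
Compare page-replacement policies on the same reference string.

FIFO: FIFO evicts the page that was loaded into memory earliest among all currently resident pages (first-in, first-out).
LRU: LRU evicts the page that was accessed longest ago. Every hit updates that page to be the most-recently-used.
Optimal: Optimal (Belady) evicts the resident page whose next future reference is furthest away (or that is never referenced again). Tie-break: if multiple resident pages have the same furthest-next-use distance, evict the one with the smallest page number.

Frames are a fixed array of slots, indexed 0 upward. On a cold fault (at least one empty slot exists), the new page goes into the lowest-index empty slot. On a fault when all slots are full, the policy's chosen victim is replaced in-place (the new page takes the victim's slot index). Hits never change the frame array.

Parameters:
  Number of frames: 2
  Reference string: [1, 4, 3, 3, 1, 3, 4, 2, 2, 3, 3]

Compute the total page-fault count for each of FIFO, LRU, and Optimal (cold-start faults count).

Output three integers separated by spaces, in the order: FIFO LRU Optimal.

--- FIFO ---
  step 0: ref 1 -> FAULT, frames=[1,-] (faults so far: 1)
  step 1: ref 4 -> FAULT, frames=[1,4] (faults so far: 2)
  step 2: ref 3 -> FAULT, evict 1, frames=[3,4] (faults so far: 3)
  step 3: ref 3 -> HIT, frames=[3,4] (faults so far: 3)
  step 4: ref 1 -> FAULT, evict 4, frames=[3,1] (faults so far: 4)
  step 5: ref 3 -> HIT, frames=[3,1] (faults so far: 4)
  step 6: ref 4 -> FAULT, evict 3, frames=[4,1] (faults so far: 5)
  step 7: ref 2 -> FAULT, evict 1, frames=[4,2] (faults so far: 6)
  step 8: ref 2 -> HIT, frames=[4,2] (faults so far: 6)
  step 9: ref 3 -> FAULT, evict 4, frames=[3,2] (faults so far: 7)
  step 10: ref 3 -> HIT, frames=[3,2] (faults so far: 7)
  FIFO total faults: 7
--- LRU ---
  step 0: ref 1 -> FAULT, frames=[1,-] (faults so far: 1)
  step 1: ref 4 -> FAULT, frames=[1,4] (faults so far: 2)
  step 2: ref 3 -> FAULT, evict 1, frames=[3,4] (faults so far: 3)
  step 3: ref 3 -> HIT, frames=[3,4] (faults so far: 3)
  step 4: ref 1 -> FAULT, evict 4, frames=[3,1] (faults so far: 4)
  step 5: ref 3 -> HIT, frames=[3,1] (faults so far: 4)
  step 6: ref 4 -> FAULT, evict 1, frames=[3,4] (faults so far: 5)
  step 7: ref 2 -> FAULT, evict 3, frames=[2,4] (faults so far: 6)
  step 8: ref 2 -> HIT, frames=[2,4] (faults so far: 6)
  step 9: ref 3 -> FAULT, evict 4, frames=[2,3] (faults so far: 7)
  step 10: ref 3 -> HIT, frames=[2,3] (faults so far: 7)
  LRU total faults: 7
--- Optimal ---
  step 0: ref 1 -> FAULT, frames=[1,-] (faults so far: 1)
  step 1: ref 4 -> FAULT, frames=[1,4] (faults so far: 2)
  step 2: ref 3 -> FAULT, evict 4, frames=[1,3] (faults so far: 3)
  step 3: ref 3 -> HIT, frames=[1,3] (faults so far: 3)
  step 4: ref 1 -> HIT, frames=[1,3] (faults so far: 3)
  step 5: ref 3 -> HIT, frames=[1,3] (faults so far: 3)
  step 6: ref 4 -> FAULT, evict 1, frames=[4,3] (faults so far: 4)
  step 7: ref 2 -> FAULT, evict 4, frames=[2,3] (faults so far: 5)
  step 8: ref 2 -> HIT, frames=[2,3] (faults so far: 5)
  step 9: ref 3 -> HIT, frames=[2,3] (faults so far: 5)
  step 10: ref 3 -> HIT, frames=[2,3] (faults so far: 5)
  Optimal total faults: 5

Answer: 7 7 5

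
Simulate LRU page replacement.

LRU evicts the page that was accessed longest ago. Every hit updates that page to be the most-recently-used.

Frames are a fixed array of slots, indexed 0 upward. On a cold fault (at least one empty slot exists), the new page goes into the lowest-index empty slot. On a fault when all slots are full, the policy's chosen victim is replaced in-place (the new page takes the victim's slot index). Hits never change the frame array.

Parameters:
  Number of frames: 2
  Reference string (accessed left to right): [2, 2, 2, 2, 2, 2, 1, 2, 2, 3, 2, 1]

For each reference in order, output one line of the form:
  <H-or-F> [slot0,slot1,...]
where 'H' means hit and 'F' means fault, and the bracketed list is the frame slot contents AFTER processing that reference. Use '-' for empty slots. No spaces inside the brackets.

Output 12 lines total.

F [2,-]
H [2,-]
H [2,-]
H [2,-]
H [2,-]
H [2,-]
F [2,1]
H [2,1]
H [2,1]
F [2,3]
H [2,3]
F [2,1]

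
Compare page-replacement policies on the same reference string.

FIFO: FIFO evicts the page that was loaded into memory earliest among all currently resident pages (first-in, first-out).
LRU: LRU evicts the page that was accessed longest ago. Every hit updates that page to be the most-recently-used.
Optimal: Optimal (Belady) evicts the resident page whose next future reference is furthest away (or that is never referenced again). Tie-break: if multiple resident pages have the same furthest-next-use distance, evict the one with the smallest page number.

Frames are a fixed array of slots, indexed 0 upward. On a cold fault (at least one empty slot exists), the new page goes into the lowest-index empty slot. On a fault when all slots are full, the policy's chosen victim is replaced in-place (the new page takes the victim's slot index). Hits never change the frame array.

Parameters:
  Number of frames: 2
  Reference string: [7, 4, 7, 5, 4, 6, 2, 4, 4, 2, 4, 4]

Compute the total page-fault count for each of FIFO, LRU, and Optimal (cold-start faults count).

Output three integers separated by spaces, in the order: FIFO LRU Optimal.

Answer: 6 7 5

Derivation:
--- FIFO ---
  step 0: ref 7 -> FAULT, frames=[7,-] (faults so far: 1)
  step 1: ref 4 -> FAULT, frames=[7,4] (faults so far: 2)
  step 2: ref 7 -> HIT, frames=[7,4] (faults so far: 2)
  step 3: ref 5 -> FAULT, evict 7, frames=[5,4] (faults so far: 3)
  step 4: ref 4 -> HIT, frames=[5,4] (faults so far: 3)
  step 5: ref 6 -> FAULT, evict 4, frames=[5,6] (faults so far: 4)
  step 6: ref 2 -> FAULT, evict 5, frames=[2,6] (faults so far: 5)
  step 7: ref 4 -> FAULT, evict 6, frames=[2,4] (faults so far: 6)
  step 8: ref 4 -> HIT, frames=[2,4] (faults so far: 6)
  step 9: ref 2 -> HIT, frames=[2,4] (faults so far: 6)
  step 10: ref 4 -> HIT, frames=[2,4] (faults so far: 6)
  step 11: ref 4 -> HIT, frames=[2,4] (faults so far: 6)
  FIFO total faults: 6
--- LRU ---
  step 0: ref 7 -> FAULT, frames=[7,-] (faults so far: 1)
  step 1: ref 4 -> FAULT, frames=[7,4] (faults so far: 2)
  step 2: ref 7 -> HIT, frames=[7,4] (faults so far: 2)
  step 3: ref 5 -> FAULT, evict 4, frames=[7,5] (faults so far: 3)
  step 4: ref 4 -> FAULT, evict 7, frames=[4,5] (faults so far: 4)
  step 5: ref 6 -> FAULT, evict 5, frames=[4,6] (faults so far: 5)
  step 6: ref 2 -> FAULT, evict 4, frames=[2,6] (faults so far: 6)
  step 7: ref 4 -> FAULT, evict 6, frames=[2,4] (faults so far: 7)
  step 8: ref 4 -> HIT, frames=[2,4] (faults so far: 7)
  step 9: ref 2 -> HIT, frames=[2,4] (faults so far: 7)
  step 10: ref 4 -> HIT, frames=[2,4] (faults so far: 7)
  step 11: ref 4 -> HIT, frames=[2,4] (faults so far: 7)
  LRU total faults: 7
--- Optimal ---
  step 0: ref 7 -> FAULT, frames=[7,-] (faults so far: 1)
  step 1: ref 4 -> FAULT, frames=[7,4] (faults so far: 2)
  step 2: ref 7 -> HIT, frames=[7,4] (faults so far: 2)
  step 3: ref 5 -> FAULT, evict 7, frames=[5,4] (faults so far: 3)
  step 4: ref 4 -> HIT, frames=[5,4] (faults so far: 3)
  step 5: ref 6 -> FAULT, evict 5, frames=[6,4] (faults so far: 4)
  step 6: ref 2 -> FAULT, evict 6, frames=[2,4] (faults so far: 5)
  step 7: ref 4 -> HIT, frames=[2,4] (faults so far: 5)
  step 8: ref 4 -> HIT, frames=[2,4] (faults so far: 5)
  step 9: ref 2 -> HIT, frames=[2,4] (faults so far: 5)
  step 10: ref 4 -> HIT, frames=[2,4] (faults so far: 5)
  step 11: ref 4 -> HIT, frames=[2,4] (faults so far: 5)
  Optimal total faults: 5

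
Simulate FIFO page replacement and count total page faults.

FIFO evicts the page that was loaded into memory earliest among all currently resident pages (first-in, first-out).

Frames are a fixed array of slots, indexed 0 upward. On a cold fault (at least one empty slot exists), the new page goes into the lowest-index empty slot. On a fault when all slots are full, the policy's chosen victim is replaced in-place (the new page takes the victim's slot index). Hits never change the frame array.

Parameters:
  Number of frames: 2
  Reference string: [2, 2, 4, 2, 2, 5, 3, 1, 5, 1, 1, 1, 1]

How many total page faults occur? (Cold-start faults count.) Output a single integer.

Step 0: ref 2 → FAULT, frames=[2,-]
Step 1: ref 2 → HIT, frames=[2,-]
Step 2: ref 4 → FAULT, frames=[2,4]
Step 3: ref 2 → HIT, frames=[2,4]
Step 4: ref 2 → HIT, frames=[2,4]
Step 5: ref 5 → FAULT (evict 2), frames=[5,4]
Step 6: ref 3 → FAULT (evict 4), frames=[5,3]
Step 7: ref 1 → FAULT (evict 5), frames=[1,3]
Step 8: ref 5 → FAULT (evict 3), frames=[1,5]
Step 9: ref 1 → HIT, frames=[1,5]
Step 10: ref 1 → HIT, frames=[1,5]
Step 11: ref 1 → HIT, frames=[1,5]
Step 12: ref 1 → HIT, frames=[1,5]
Total faults: 6

Answer: 6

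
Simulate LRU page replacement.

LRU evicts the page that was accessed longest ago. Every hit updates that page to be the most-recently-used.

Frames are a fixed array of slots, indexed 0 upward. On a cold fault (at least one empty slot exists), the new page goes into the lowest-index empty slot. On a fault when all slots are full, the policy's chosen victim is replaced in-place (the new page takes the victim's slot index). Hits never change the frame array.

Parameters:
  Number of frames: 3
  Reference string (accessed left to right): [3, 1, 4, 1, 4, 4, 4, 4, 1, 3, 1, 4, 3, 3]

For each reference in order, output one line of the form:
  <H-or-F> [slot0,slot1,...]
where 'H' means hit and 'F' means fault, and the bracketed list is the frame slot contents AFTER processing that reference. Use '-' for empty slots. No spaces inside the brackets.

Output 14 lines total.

F [3,-,-]
F [3,1,-]
F [3,1,4]
H [3,1,4]
H [3,1,4]
H [3,1,4]
H [3,1,4]
H [3,1,4]
H [3,1,4]
H [3,1,4]
H [3,1,4]
H [3,1,4]
H [3,1,4]
H [3,1,4]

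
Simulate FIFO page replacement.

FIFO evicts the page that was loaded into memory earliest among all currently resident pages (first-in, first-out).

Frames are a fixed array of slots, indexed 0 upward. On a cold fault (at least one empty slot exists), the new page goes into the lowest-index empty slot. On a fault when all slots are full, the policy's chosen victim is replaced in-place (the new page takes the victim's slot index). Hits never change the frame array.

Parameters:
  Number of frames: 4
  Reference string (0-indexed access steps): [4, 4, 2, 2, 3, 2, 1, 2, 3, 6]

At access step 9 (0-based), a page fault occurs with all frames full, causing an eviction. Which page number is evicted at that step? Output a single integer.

Step 0: ref 4 -> FAULT, frames=[4,-,-,-]
Step 1: ref 4 -> HIT, frames=[4,-,-,-]
Step 2: ref 2 -> FAULT, frames=[4,2,-,-]
Step 3: ref 2 -> HIT, frames=[4,2,-,-]
Step 4: ref 3 -> FAULT, frames=[4,2,3,-]
Step 5: ref 2 -> HIT, frames=[4,2,3,-]
Step 6: ref 1 -> FAULT, frames=[4,2,3,1]
Step 7: ref 2 -> HIT, frames=[4,2,3,1]
Step 8: ref 3 -> HIT, frames=[4,2,3,1]
Step 9: ref 6 -> FAULT, evict 4, frames=[6,2,3,1]
At step 9: evicted page 4

Answer: 4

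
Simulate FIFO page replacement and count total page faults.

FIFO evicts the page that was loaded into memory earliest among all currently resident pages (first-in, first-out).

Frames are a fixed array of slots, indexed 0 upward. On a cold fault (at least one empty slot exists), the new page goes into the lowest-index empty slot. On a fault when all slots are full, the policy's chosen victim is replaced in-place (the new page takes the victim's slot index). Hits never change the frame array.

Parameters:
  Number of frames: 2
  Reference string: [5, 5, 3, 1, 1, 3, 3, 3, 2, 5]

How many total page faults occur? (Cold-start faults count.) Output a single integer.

Answer: 5

Derivation:
Step 0: ref 5 → FAULT, frames=[5,-]
Step 1: ref 5 → HIT, frames=[5,-]
Step 2: ref 3 → FAULT, frames=[5,3]
Step 3: ref 1 → FAULT (evict 5), frames=[1,3]
Step 4: ref 1 → HIT, frames=[1,3]
Step 5: ref 3 → HIT, frames=[1,3]
Step 6: ref 3 → HIT, frames=[1,3]
Step 7: ref 3 → HIT, frames=[1,3]
Step 8: ref 2 → FAULT (evict 3), frames=[1,2]
Step 9: ref 5 → FAULT (evict 1), frames=[5,2]
Total faults: 5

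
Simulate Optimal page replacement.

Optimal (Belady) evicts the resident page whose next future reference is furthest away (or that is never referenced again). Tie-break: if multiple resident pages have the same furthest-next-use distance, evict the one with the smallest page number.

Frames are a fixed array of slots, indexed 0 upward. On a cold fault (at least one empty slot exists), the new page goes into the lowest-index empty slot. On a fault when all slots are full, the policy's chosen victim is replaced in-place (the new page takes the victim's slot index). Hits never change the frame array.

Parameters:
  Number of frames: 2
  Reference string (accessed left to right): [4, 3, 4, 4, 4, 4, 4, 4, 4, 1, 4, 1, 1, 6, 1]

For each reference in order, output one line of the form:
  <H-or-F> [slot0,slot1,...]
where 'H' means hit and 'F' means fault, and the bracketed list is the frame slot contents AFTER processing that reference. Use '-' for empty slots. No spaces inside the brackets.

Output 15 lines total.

F [4,-]
F [4,3]
H [4,3]
H [4,3]
H [4,3]
H [4,3]
H [4,3]
H [4,3]
H [4,3]
F [4,1]
H [4,1]
H [4,1]
H [4,1]
F [6,1]
H [6,1]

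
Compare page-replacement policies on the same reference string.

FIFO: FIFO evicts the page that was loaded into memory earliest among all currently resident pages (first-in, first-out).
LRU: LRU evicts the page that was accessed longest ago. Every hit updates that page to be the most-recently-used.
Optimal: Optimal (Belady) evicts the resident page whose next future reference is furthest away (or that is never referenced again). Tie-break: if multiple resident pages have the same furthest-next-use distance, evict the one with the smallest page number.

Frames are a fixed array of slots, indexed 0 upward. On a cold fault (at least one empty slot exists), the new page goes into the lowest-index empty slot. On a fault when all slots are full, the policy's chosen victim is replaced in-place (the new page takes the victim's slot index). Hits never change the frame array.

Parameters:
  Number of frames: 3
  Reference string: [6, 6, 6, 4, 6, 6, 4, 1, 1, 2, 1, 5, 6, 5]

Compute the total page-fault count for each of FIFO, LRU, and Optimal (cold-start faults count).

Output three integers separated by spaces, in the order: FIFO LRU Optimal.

Answer: 6 6 5

Derivation:
--- FIFO ---
  step 0: ref 6 -> FAULT, frames=[6,-,-] (faults so far: 1)
  step 1: ref 6 -> HIT, frames=[6,-,-] (faults so far: 1)
  step 2: ref 6 -> HIT, frames=[6,-,-] (faults so far: 1)
  step 3: ref 4 -> FAULT, frames=[6,4,-] (faults so far: 2)
  step 4: ref 6 -> HIT, frames=[6,4,-] (faults so far: 2)
  step 5: ref 6 -> HIT, frames=[6,4,-] (faults so far: 2)
  step 6: ref 4 -> HIT, frames=[6,4,-] (faults so far: 2)
  step 7: ref 1 -> FAULT, frames=[6,4,1] (faults so far: 3)
  step 8: ref 1 -> HIT, frames=[6,4,1] (faults so far: 3)
  step 9: ref 2 -> FAULT, evict 6, frames=[2,4,1] (faults so far: 4)
  step 10: ref 1 -> HIT, frames=[2,4,1] (faults so far: 4)
  step 11: ref 5 -> FAULT, evict 4, frames=[2,5,1] (faults so far: 5)
  step 12: ref 6 -> FAULT, evict 1, frames=[2,5,6] (faults so far: 6)
  step 13: ref 5 -> HIT, frames=[2,5,6] (faults so far: 6)
  FIFO total faults: 6
--- LRU ---
  step 0: ref 6 -> FAULT, frames=[6,-,-] (faults so far: 1)
  step 1: ref 6 -> HIT, frames=[6,-,-] (faults so far: 1)
  step 2: ref 6 -> HIT, frames=[6,-,-] (faults so far: 1)
  step 3: ref 4 -> FAULT, frames=[6,4,-] (faults so far: 2)
  step 4: ref 6 -> HIT, frames=[6,4,-] (faults so far: 2)
  step 5: ref 6 -> HIT, frames=[6,4,-] (faults so far: 2)
  step 6: ref 4 -> HIT, frames=[6,4,-] (faults so far: 2)
  step 7: ref 1 -> FAULT, frames=[6,4,1] (faults so far: 3)
  step 8: ref 1 -> HIT, frames=[6,4,1] (faults so far: 3)
  step 9: ref 2 -> FAULT, evict 6, frames=[2,4,1] (faults so far: 4)
  step 10: ref 1 -> HIT, frames=[2,4,1] (faults so far: 4)
  step 11: ref 5 -> FAULT, evict 4, frames=[2,5,1] (faults so far: 5)
  step 12: ref 6 -> FAULT, evict 2, frames=[6,5,1] (faults so far: 6)
  step 13: ref 5 -> HIT, frames=[6,5,1] (faults so far: 6)
  LRU total faults: 6
--- Optimal ---
  step 0: ref 6 -> FAULT, frames=[6,-,-] (faults so far: 1)
  step 1: ref 6 -> HIT, frames=[6,-,-] (faults so far: 1)
  step 2: ref 6 -> HIT, frames=[6,-,-] (faults so far: 1)
  step 3: ref 4 -> FAULT, frames=[6,4,-] (faults so far: 2)
  step 4: ref 6 -> HIT, frames=[6,4,-] (faults so far: 2)
  step 5: ref 6 -> HIT, frames=[6,4,-] (faults so far: 2)
  step 6: ref 4 -> HIT, frames=[6,4,-] (faults so far: 2)
  step 7: ref 1 -> FAULT, frames=[6,4,1] (faults so far: 3)
  step 8: ref 1 -> HIT, frames=[6,4,1] (faults so far: 3)
  step 9: ref 2 -> FAULT, evict 4, frames=[6,2,1] (faults so far: 4)
  step 10: ref 1 -> HIT, frames=[6,2,1] (faults so far: 4)
  step 11: ref 5 -> FAULT, evict 1, frames=[6,2,5] (faults so far: 5)
  step 12: ref 6 -> HIT, frames=[6,2,5] (faults so far: 5)
  step 13: ref 5 -> HIT, frames=[6,2,5] (faults so far: 5)
  Optimal total faults: 5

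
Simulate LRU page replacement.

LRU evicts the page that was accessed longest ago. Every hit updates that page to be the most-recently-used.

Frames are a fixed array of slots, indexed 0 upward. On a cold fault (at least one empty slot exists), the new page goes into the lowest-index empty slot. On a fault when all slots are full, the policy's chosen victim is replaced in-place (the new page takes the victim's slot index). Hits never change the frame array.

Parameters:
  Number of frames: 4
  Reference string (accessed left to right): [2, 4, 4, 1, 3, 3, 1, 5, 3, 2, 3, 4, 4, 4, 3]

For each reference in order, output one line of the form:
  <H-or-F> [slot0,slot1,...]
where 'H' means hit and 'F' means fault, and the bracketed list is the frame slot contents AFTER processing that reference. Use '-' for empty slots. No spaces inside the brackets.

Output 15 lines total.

F [2,-,-,-]
F [2,4,-,-]
H [2,4,-,-]
F [2,4,1,-]
F [2,4,1,3]
H [2,4,1,3]
H [2,4,1,3]
F [5,4,1,3]
H [5,4,1,3]
F [5,2,1,3]
H [5,2,1,3]
F [5,2,4,3]
H [5,2,4,3]
H [5,2,4,3]
H [5,2,4,3]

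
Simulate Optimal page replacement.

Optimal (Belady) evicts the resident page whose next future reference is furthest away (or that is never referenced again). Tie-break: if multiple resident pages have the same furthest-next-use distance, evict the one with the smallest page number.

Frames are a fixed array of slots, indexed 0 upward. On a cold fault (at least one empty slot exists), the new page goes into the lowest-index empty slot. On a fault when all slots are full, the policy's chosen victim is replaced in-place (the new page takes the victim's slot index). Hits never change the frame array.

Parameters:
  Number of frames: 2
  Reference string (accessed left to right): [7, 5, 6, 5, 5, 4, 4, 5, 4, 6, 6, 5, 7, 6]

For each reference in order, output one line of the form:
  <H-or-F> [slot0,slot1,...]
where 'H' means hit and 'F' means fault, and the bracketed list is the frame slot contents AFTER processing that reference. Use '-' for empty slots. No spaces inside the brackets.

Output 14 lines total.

F [7,-]
F [7,5]
F [6,5]
H [6,5]
H [6,5]
F [4,5]
H [4,5]
H [4,5]
H [4,5]
F [6,5]
H [6,5]
H [6,5]
F [6,7]
H [6,7]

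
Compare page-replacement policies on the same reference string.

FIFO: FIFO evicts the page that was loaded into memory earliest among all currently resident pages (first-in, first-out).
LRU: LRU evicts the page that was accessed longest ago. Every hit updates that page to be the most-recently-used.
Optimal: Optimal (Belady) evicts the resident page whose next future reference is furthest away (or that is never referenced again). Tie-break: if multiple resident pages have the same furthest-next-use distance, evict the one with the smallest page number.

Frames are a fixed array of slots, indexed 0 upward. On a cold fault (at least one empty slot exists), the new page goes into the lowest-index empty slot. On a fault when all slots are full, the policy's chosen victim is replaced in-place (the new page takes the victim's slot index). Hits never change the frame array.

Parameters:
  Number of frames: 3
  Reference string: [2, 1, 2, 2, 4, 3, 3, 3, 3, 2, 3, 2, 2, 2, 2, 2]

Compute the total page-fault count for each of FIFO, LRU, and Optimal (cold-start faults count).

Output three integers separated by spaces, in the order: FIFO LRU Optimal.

--- FIFO ---
  step 0: ref 2 -> FAULT, frames=[2,-,-] (faults so far: 1)
  step 1: ref 1 -> FAULT, frames=[2,1,-] (faults so far: 2)
  step 2: ref 2 -> HIT, frames=[2,1,-] (faults so far: 2)
  step 3: ref 2 -> HIT, frames=[2,1,-] (faults so far: 2)
  step 4: ref 4 -> FAULT, frames=[2,1,4] (faults so far: 3)
  step 5: ref 3 -> FAULT, evict 2, frames=[3,1,4] (faults so far: 4)
  step 6: ref 3 -> HIT, frames=[3,1,4] (faults so far: 4)
  step 7: ref 3 -> HIT, frames=[3,1,4] (faults so far: 4)
  step 8: ref 3 -> HIT, frames=[3,1,4] (faults so far: 4)
  step 9: ref 2 -> FAULT, evict 1, frames=[3,2,4] (faults so far: 5)
  step 10: ref 3 -> HIT, frames=[3,2,4] (faults so far: 5)
  step 11: ref 2 -> HIT, frames=[3,2,4] (faults so far: 5)
  step 12: ref 2 -> HIT, frames=[3,2,4] (faults so far: 5)
  step 13: ref 2 -> HIT, frames=[3,2,4] (faults so far: 5)
  step 14: ref 2 -> HIT, frames=[3,2,4] (faults so far: 5)
  step 15: ref 2 -> HIT, frames=[3,2,4] (faults so far: 5)
  FIFO total faults: 5
--- LRU ---
  step 0: ref 2 -> FAULT, frames=[2,-,-] (faults so far: 1)
  step 1: ref 1 -> FAULT, frames=[2,1,-] (faults so far: 2)
  step 2: ref 2 -> HIT, frames=[2,1,-] (faults so far: 2)
  step 3: ref 2 -> HIT, frames=[2,1,-] (faults so far: 2)
  step 4: ref 4 -> FAULT, frames=[2,1,4] (faults so far: 3)
  step 5: ref 3 -> FAULT, evict 1, frames=[2,3,4] (faults so far: 4)
  step 6: ref 3 -> HIT, frames=[2,3,4] (faults so far: 4)
  step 7: ref 3 -> HIT, frames=[2,3,4] (faults so far: 4)
  step 8: ref 3 -> HIT, frames=[2,3,4] (faults so far: 4)
  step 9: ref 2 -> HIT, frames=[2,3,4] (faults so far: 4)
  step 10: ref 3 -> HIT, frames=[2,3,4] (faults so far: 4)
  step 11: ref 2 -> HIT, frames=[2,3,4] (faults so far: 4)
  step 12: ref 2 -> HIT, frames=[2,3,4] (faults so far: 4)
  step 13: ref 2 -> HIT, frames=[2,3,4] (faults so far: 4)
  step 14: ref 2 -> HIT, frames=[2,3,4] (faults so far: 4)
  step 15: ref 2 -> HIT, frames=[2,3,4] (faults so far: 4)
  LRU total faults: 4
--- Optimal ---
  step 0: ref 2 -> FAULT, frames=[2,-,-] (faults so far: 1)
  step 1: ref 1 -> FAULT, frames=[2,1,-] (faults so far: 2)
  step 2: ref 2 -> HIT, frames=[2,1,-] (faults so far: 2)
  step 3: ref 2 -> HIT, frames=[2,1,-] (faults so far: 2)
  step 4: ref 4 -> FAULT, frames=[2,1,4] (faults so far: 3)
  step 5: ref 3 -> FAULT, evict 1, frames=[2,3,4] (faults so far: 4)
  step 6: ref 3 -> HIT, frames=[2,3,4] (faults so far: 4)
  step 7: ref 3 -> HIT, frames=[2,3,4] (faults so far: 4)
  step 8: ref 3 -> HIT, frames=[2,3,4] (faults so far: 4)
  step 9: ref 2 -> HIT, frames=[2,3,4] (faults so far: 4)
  step 10: ref 3 -> HIT, frames=[2,3,4] (faults so far: 4)
  step 11: ref 2 -> HIT, frames=[2,3,4] (faults so far: 4)
  step 12: ref 2 -> HIT, frames=[2,3,4] (faults so far: 4)
  step 13: ref 2 -> HIT, frames=[2,3,4] (faults so far: 4)
  step 14: ref 2 -> HIT, frames=[2,3,4] (faults so far: 4)
  step 15: ref 2 -> HIT, frames=[2,3,4] (faults so far: 4)
  Optimal total faults: 4

Answer: 5 4 4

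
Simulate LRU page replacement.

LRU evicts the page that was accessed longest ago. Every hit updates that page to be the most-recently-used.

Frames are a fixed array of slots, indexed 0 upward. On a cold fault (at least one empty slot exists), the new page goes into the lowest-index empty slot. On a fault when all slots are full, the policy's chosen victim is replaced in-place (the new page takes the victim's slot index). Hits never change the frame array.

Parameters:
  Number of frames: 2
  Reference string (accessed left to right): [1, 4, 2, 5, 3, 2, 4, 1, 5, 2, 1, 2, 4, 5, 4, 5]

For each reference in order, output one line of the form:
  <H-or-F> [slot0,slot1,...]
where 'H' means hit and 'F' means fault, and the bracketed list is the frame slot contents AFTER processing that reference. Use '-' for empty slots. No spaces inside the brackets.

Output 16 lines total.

F [1,-]
F [1,4]
F [2,4]
F [2,5]
F [3,5]
F [3,2]
F [4,2]
F [4,1]
F [5,1]
F [5,2]
F [1,2]
H [1,2]
F [4,2]
F [4,5]
H [4,5]
H [4,5]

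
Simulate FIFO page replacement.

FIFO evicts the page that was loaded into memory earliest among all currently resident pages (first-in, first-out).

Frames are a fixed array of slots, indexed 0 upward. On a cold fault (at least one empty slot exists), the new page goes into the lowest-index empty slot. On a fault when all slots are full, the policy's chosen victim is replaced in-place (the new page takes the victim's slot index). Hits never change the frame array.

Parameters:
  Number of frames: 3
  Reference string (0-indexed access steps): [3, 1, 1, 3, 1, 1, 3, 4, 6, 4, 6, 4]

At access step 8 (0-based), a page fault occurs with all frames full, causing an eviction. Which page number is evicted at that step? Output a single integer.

Answer: 3

Derivation:
Step 0: ref 3 -> FAULT, frames=[3,-,-]
Step 1: ref 1 -> FAULT, frames=[3,1,-]
Step 2: ref 1 -> HIT, frames=[3,1,-]
Step 3: ref 3 -> HIT, frames=[3,1,-]
Step 4: ref 1 -> HIT, frames=[3,1,-]
Step 5: ref 1 -> HIT, frames=[3,1,-]
Step 6: ref 3 -> HIT, frames=[3,1,-]
Step 7: ref 4 -> FAULT, frames=[3,1,4]
Step 8: ref 6 -> FAULT, evict 3, frames=[6,1,4]
At step 8: evicted page 3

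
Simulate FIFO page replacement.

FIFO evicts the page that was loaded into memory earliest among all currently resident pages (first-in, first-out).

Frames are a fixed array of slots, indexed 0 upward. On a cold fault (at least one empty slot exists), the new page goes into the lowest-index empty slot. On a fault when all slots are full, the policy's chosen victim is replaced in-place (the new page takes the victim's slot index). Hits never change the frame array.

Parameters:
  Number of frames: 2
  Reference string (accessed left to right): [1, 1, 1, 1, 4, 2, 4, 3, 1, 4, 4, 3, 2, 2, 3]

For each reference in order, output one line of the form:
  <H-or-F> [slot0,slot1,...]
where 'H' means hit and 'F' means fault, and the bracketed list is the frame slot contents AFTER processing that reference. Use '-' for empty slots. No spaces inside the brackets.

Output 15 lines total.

F [1,-]
H [1,-]
H [1,-]
H [1,-]
F [1,4]
F [2,4]
H [2,4]
F [2,3]
F [1,3]
F [1,4]
H [1,4]
F [3,4]
F [3,2]
H [3,2]
H [3,2]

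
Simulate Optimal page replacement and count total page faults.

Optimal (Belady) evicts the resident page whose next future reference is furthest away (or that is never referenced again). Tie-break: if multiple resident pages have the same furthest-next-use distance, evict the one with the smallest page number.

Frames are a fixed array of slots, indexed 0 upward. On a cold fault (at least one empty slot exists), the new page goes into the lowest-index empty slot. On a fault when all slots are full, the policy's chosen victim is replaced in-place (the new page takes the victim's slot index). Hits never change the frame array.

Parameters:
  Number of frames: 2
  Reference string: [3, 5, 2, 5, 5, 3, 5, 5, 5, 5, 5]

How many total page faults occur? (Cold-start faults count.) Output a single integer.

Answer: 4

Derivation:
Step 0: ref 3 → FAULT, frames=[3,-]
Step 1: ref 5 → FAULT, frames=[3,5]
Step 2: ref 2 → FAULT (evict 3), frames=[2,5]
Step 3: ref 5 → HIT, frames=[2,5]
Step 4: ref 5 → HIT, frames=[2,5]
Step 5: ref 3 → FAULT (evict 2), frames=[3,5]
Step 6: ref 5 → HIT, frames=[3,5]
Step 7: ref 5 → HIT, frames=[3,5]
Step 8: ref 5 → HIT, frames=[3,5]
Step 9: ref 5 → HIT, frames=[3,5]
Step 10: ref 5 → HIT, frames=[3,5]
Total faults: 4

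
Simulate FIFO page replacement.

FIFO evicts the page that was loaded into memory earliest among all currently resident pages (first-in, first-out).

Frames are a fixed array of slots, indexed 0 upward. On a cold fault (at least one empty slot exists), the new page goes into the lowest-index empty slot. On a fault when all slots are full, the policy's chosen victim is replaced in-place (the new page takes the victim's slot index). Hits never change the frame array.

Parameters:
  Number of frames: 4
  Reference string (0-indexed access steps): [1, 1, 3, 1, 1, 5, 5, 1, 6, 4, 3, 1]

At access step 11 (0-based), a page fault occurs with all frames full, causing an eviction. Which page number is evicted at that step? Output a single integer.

Answer: 3

Derivation:
Step 0: ref 1 -> FAULT, frames=[1,-,-,-]
Step 1: ref 1 -> HIT, frames=[1,-,-,-]
Step 2: ref 3 -> FAULT, frames=[1,3,-,-]
Step 3: ref 1 -> HIT, frames=[1,3,-,-]
Step 4: ref 1 -> HIT, frames=[1,3,-,-]
Step 5: ref 5 -> FAULT, frames=[1,3,5,-]
Step 6: ref 5 -> HIT, frames=[1,3,5,-]
Step 7: ref 1 -> HIT, frames=[1,3,5,-]
Step 8: ref 6 -> FAULT, frames=[1,3,5,6]
Step 9: ref 4 -> FAULT, evict 1, frames=[4,3,5,6]
Step 10: ref 3 -> HIT, frames=[4,3,5,6]
Step 11: ref 1 -> FAULT, evict 3, frames=[4,1,5,6]
At step 11: evicted page 3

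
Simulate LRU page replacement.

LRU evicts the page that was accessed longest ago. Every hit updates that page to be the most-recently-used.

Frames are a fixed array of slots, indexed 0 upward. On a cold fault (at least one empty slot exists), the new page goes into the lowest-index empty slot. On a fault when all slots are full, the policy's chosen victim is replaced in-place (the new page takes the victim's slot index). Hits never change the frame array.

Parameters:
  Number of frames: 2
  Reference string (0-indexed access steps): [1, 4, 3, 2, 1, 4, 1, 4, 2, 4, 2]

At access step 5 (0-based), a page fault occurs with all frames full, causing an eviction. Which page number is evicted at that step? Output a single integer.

Answer: 2

Derivation:
Step 0: ref 1 -> FAULT, frames=[1,-]
Step 1: ref 4 -> FAULT, frames=[1,4]
Step 2: ref 3 -> FAULT, evict 1, frames=[3,4]
Step 3: ref 2 -> FAULT, evict 4, frames=[3,2]
Step 4: ref 1 -> FAULT, evict 3, frames=[1,2]
Step 5: ref 4 -> FAULT, evict 2, frames=[1,4]
At step 5: evicted page 2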